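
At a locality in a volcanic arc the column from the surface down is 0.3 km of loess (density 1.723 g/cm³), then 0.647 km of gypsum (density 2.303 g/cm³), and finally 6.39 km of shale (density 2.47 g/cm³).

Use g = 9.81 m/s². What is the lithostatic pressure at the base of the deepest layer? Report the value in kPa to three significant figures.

loess: 1723 kg/m³ × 9.81 m/s² × 300 m = 5.071×10^6 Pa = 5071 kPa
gypsum: 2303 kg/m³ × 9.81 m/s² × 647 m = 1.462×10^7 Pa = 14617 kPa
shale: 2470 kg/m³ × 9.81 m/s² × 6390 m = 1.548×10^8 Pa = 1.548×10^5 kPa
Total = 5071 + 14617 + 1.548×10^5 = 1.7452×10^5 kPa

175000 kPa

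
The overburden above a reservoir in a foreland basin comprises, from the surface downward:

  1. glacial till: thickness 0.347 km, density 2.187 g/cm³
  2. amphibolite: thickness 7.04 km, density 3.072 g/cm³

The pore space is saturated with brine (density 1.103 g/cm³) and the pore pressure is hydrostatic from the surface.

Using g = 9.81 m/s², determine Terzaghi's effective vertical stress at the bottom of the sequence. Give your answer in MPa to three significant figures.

Overburden (lithostatic) stress σ_v:
glacial till: 2187 kg/m³ × 9.81 m/s² × 347 m = 7.445×10^6 Pa = 7.445 MPa
amphibolite: 3072 kg/m³ × 9.81 m/s² × 7040 m = 2.122×10^8 Pa = 212.2 MPa
Total = 7.445 + 212.2 = 219.60 MPa
Pore pressure P_p = 1103 kg/m³ × 9.81 m/s² × 7387 m = 7.993×10^7 Pa = 79.93 MPa
Effective stress σ' = σ_v − P_p = 219.6 − 79.93 = 139.67 MPa

140 MPa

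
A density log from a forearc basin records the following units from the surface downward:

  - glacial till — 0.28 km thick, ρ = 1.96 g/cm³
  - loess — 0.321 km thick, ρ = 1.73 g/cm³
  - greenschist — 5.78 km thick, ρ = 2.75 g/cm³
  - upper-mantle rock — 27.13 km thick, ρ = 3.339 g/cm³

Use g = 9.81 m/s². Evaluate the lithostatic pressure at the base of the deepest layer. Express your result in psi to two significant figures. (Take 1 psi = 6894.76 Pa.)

glacial till: 1960 kg/m³ × 9.81 m/s² × 280 m = 5.384×10^6 Pa = 780.8 psi
loess: 1730 kg/m³ × 9.81 m/s² × 321 m = 5.448×10^6 Pa = 790.1 psi
greenschist: 2750 kg/m³ × 9.81 m/s² × 5780 m = 1.559×10^8 Pa = 22616 psi
upper-mantle rock: 3339 kg/m³ × 9.81 m/s² × 27130 m = 8.887×10^8 Pa = 1.289×10^5 psi
Total = 780.8 + 790.1 + 22616 + 1.289×10^5 = 1.5308×10^5 psi

150000 psi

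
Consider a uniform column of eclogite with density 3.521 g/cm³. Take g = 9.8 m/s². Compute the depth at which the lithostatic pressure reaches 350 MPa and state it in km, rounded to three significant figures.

h = P/(ρg) = 350 MPa / (3521 kg/m³ × 9.8 m/s²) = 3.500×10^8 Pa / 34506 Pa/m = 10143 m
= 10.143 km

10.1 km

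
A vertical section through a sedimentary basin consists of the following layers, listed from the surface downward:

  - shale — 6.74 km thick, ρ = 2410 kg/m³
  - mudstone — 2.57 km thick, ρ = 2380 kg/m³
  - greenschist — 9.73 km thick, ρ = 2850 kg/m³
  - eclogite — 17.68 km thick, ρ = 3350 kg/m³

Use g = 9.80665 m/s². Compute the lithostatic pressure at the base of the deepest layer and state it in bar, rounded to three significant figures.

10700 bar

shale: 2410 kg/m³ × 9.80665 m/s² × 6740 m = 1.593×10^8 Pa = 1593 bar
mudstone: 2380 kg/m³ × 9.80665 m/s² × 2570 m = 5.998×10^7 Pa = 599.8 bar
greenschist: 2850 kg/m³ × 9.80665 m/s² × 9730 m = 2.719×10^8 Pa = 2719 bar
eclogite: 3350 kg/m³ × 9.80665 m/s² × 17680 m = 5.808×10^8 Pa = 5808 bar
Total = 1593 + 599.8 + 2719 + 5808 = 10720 bar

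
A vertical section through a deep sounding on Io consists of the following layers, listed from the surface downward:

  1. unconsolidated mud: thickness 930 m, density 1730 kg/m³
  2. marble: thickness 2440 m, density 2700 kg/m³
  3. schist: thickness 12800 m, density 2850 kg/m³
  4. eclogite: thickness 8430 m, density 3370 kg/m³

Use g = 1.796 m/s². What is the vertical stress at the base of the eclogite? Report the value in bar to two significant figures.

unconsolidated mud: 1730 kg/m³ × 1.796 m/s² × 930 m = 2.890×10^6 Pa = 28.90 bar
marble: 2700 kg/m³ × 1.796 m/s² × 2440 m = 1.183×10^7 Pa = 118.3 bar
schist: 2850 kg/m³ × 1.796 m/s² × 12800 m = 6.552×10^7 Pa = 655.2 bar
eclogite: 3370 kg/m³ × 1.796 m/s² × 8430 m = 5.102×10^7 Pa = 510.2 bar
Total = 28.90 + 118.3 + 655.2 + 510.2 = 1312.6 bar

1300 bar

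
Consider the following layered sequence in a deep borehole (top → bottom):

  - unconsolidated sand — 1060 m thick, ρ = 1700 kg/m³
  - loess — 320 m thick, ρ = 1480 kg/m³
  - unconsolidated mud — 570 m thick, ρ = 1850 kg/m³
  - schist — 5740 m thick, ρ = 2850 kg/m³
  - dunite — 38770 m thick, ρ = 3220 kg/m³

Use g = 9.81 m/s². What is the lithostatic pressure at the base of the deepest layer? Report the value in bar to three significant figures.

14200 bar

unconsolidated sand: 1700 kg/m³ × 9.81 m/s² × 1060 m = 1.768×10^7 Pa = 176.8 bar
loess: 1480 kg/m³ × 9.81 m/s² × 320 m = 4.646×10^6 Pa = 46.46 bar
unconsolidated mud: 1850 kg/m³ × 9.81 m/s² × 570 m = 1.034×10^7 Pa = 103.4 bar
schist: 2850 kg/m³ × 9.81 m/s² × 5740 m = 1.605×10^8 Pa = 1605 bar
dunite: 3220 kg/m³ × 9.81 m/s² × 38770 m = 1.225×10^9 Pa = 12247 bar
Total = 176.8 + 46.46 + 103.4 + 1605 + 12247 = 14178 bar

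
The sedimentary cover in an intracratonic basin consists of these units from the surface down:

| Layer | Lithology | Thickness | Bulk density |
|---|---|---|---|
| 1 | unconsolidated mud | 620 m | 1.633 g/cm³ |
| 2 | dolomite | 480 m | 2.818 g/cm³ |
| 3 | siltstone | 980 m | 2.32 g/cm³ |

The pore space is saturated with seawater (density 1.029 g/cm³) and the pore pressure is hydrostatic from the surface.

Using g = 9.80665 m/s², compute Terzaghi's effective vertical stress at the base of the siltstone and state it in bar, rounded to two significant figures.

250 bar

Overburden (lithostatic) stress σ_v:
unconsolidated mud: 1633 kg/m³ × 9.80665 m/s² × 620 m = 9.929×10^6 Pa = 9.929 MPa
dolomite: 2818 kg/m³ × 9.80665 m/s² × 480 m = 1.326×10^7 Pa = 13.26 MPa
siltstone: 2320 kg/m³ × 9.80665 m/s² × 980 m = 2.230×10^7 Pa = 22.30 MPa
Total = 9.929 + 13.26 + 22.30 = 45.490 MPa
Pore pressure P_p = 1029 kg/m³ × 9.80665 m/s² × 2080 m = 2.099×10^7 Pa = 20.99 MPa
Effective stress σ' = σ_v − P_p = 45.49 − 20.99 = 24.501 MPa = 245.01 bar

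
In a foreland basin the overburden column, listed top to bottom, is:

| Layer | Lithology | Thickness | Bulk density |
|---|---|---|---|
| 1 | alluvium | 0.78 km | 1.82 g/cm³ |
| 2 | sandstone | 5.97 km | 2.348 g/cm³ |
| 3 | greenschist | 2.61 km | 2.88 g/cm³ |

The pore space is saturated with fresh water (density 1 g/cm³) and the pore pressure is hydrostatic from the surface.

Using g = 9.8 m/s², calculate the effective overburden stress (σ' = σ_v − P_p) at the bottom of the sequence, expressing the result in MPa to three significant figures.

Overburden (lithostatic) stress σ_v:
alluvium: 1820 kg/m³ × 9.8 m/s² × 780 m = 1.391×10^7 Pa = 13.91 MPa
sandstone: 2348 kg/m³ × 9.8 m/s² × 5970 m = 1.374×10^8 Pa = 137.4 MPa
greenschist: 2880 kg/m³ × 9.8 m/s² × 2610 m = 7.366×10^7 Pa = 73.66 MPa
Total = 13.91 + 137.4 + 73.66 = 224.95 MPa
Pore pressure P_p = 1000 kg/m³ × 9.8 m/s² × 9360 m = 9.173×10^7 Pa = 91.73 MPa
Effective stress σ' = σ_v − P_p = 224.9 − 91.73 = 133.22 MPa

133 MPa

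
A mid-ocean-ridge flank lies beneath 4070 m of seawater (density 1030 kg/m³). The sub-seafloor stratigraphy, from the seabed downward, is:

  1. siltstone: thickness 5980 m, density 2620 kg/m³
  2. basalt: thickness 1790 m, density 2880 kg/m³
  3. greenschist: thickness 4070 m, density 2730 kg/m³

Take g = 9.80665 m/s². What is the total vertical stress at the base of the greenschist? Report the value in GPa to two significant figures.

0.35 GPa

seawater: 1030 kg/m³ × 9.80665 m/s² × 4070 m = 4.111×10^7 Pa = 0.04111 GPa
siltstone: 2620 kg/m³ × 9.80665 m/s² × 5980 m = 1.536×10^8 Pa = 0.1536 GPa
basalt: 2880 kg/m³ × 9.80665 m/s² × 1790 m = 5.056×10^7 Pa = 0.05056 GPa
greenschist: 2730 kg/m³ × 9.80665 m/s² × 4070 m = 1.090×10^8 Pa = 0.1090 GPa
Total = 0.04111 + 0.1536 + 0.05056 + 0.1090 = 0.35428 GPa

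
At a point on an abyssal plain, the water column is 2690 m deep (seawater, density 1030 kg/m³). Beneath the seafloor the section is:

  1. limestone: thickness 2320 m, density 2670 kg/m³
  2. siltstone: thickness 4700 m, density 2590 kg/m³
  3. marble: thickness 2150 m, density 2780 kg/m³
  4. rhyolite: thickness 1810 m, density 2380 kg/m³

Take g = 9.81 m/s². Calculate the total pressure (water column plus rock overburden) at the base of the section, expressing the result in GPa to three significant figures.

seawater: 1030 kg/m³ × 9.81 m/s² × 2690 m = 2.718×10^7 Pa = 0.02718 GPa
limestone: 2670 kg/m³ × 9.81 m/s² × 2320 m = 6.077×10^7 Pa = 0.06077 GPa
siltstone: 2590 kg/m³ × 9.81 m/s² × 4700 m = 1.194×10^8 Pa = 0.1194 GPa
marble: 2780 kg/m³ × 9.81 m/s² × 2150 m = 5.863×10^7 Pa = 0.05863 GPa
rhyolite: 2380 kg/m³ × 9.81 m/s² × 1810 m = 4.226×10^7 Pa = 0.04226 GPa
Total = 0.02718 + 0.06077 + 0.1194 + 0.05863 + 0.04226 = 0.30826 GPa

0.308 GPa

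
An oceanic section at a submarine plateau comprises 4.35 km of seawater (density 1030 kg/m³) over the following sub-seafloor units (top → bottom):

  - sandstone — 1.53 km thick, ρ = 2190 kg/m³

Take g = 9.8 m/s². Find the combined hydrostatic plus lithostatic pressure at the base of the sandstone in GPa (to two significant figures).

0.077 GPa

seawater: 1030 kg/m³ × 9.8 m/s² × 4350 m = 4.391×10^7 Pa = 0.04391 GPa
sandstone: 2190 kg/m³ × 9.8 m/s² × 1530 m = 3.284×10^7 Pa = 0.03284 GPa
Total = 0.04391 + 0.03284 = 0.076746 GPa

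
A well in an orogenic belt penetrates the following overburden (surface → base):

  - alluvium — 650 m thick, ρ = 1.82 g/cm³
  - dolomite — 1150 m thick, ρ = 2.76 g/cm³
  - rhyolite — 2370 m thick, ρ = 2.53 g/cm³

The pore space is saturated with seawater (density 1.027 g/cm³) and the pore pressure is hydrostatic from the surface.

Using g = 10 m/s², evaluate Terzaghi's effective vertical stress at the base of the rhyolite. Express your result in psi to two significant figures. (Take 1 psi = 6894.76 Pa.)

8800 psi

Overburden (lithostatic) stress σ_v:
alluvium: 1820 kg/m³ × 10 m/s² × 650 m = 1.183×10^7 Pa = 11.83 MPa
dolomite: 2760 kg/m³ × 10 m/s² × 1150 m = 3.174×10^7 Pa = 31.74 MPa
rhyolite: 2530 kg/m³ × 10 m/s² × 2370 m = 5.996×10^7 Pa = 59.96 MPa
Total = 11.83 + 31.74 + 59.96 = 103.53 MPa
Pore pressure P_p = 1027 kg/m³ × 10 m/s² × 4170 m = 4.283×10^7 Pa = 42.83 MPa
Effective stress σ' = σ_v − P_p = 103.5 − 42.83 = 60.705 MPa = 8804.5 psi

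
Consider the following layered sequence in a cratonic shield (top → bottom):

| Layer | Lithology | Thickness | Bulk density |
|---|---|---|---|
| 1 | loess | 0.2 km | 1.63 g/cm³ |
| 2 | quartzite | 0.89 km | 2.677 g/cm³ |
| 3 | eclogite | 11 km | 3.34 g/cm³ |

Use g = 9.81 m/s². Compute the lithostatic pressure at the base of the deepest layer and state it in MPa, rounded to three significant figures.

387 MPa

loess: 1630 kg/m³ × 9.81 m/s² × 200 m = 3.198×10^6 Pa = 3.198 MPa
quartzite: 2677 kg/m³ × 9.81 m/s² × 890 m = 2.337×10^7 Pa = 23.37 MPa
eclogite: 3340 kg/m³ × 9.81 m/s² × 11000 m = 3.604×10^8 Pa = 360.4 MPa
Total = 3.198 + 23.37 + 360.4 = 386.99 MPa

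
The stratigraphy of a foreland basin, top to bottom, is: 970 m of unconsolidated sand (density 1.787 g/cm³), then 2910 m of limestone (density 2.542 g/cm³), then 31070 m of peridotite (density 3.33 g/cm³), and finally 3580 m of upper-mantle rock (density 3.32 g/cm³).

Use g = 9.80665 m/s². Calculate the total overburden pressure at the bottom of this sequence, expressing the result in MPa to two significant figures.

unconsolidated sand: 1787 kg/m³ × 9.80665 m/s² × 970 m = 1.700×10^7 Pa = 17.00 MPa
limestone: 2542 kg/m³ × 9.80665 m/s² × 2910 m = 7.254×10^7 Pa = 72.54 MPa
peridotite: 3330 kg/m³ × 9.80665 m/s² × 31070 m = 1.015×10^9 Pa = 1015 MPa
upper-mantle rock: 3320 kg/m³ × 9.80665 m/s² × 3580 m = 1.166×10^8 Pa = 116.6 MPa
Total = 17.00 + 72.54 + 1015 + 116.6 = 1220.7 MPa

1200 MPa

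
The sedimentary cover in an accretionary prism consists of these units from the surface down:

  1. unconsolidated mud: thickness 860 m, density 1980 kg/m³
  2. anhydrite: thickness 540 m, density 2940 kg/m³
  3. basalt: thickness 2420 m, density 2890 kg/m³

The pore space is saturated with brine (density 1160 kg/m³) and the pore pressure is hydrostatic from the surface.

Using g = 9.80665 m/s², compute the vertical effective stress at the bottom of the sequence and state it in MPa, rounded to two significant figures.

Overburden (lithostatic) stress σ_v:
unconsolidated mud: 1980 kg/m³ × 9.80665 m/s² × 860 m = 1.670×10^7 Pa = 16.70 MPa
anhydrite: 2940 kg/m³ × 9.80665 m/s² × 540 m = 1.557×10^7 Pa = 15.57 MPa
basalt: 2890 kg/m³ × 9.80665 m/s² × 2420 m = 6.859×10^7 Pa = 68.59 MPa
Total = 16.70 + 15.57 + 68.59 = 100.85 MPa
Pore pressure P_p = 1160 kg/m³ × 9.80665 m/s² × 3820 m = 4.346×10^7 Pa = 43.46 MPa
Effective stress σ' = σ_v − P_p = 100.9 − 43.46 = 57.398 MPa

57 MPa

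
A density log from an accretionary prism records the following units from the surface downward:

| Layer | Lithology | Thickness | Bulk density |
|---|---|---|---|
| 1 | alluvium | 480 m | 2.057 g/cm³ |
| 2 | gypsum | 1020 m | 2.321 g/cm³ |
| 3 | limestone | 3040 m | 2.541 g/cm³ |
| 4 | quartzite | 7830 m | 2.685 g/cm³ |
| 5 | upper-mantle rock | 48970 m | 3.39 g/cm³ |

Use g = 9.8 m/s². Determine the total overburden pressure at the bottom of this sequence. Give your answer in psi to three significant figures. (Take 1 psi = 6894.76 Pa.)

alluvium: 2057 kg/m³ × 9.8 m/s² × 480 m = 9.676×10^6 Pa = 1403 psi
gypsum: 2321 kg/m³ × 9.8 m/s² × 1020 m = 2.320×10^7 Pa = 3365 psi
limestone: 2541 kg/m³ × 9.8 m/s² × 3040 m = 7.570×10^7 Pa = 10980 psi
quartzite: 2685 kg/m³ × 9.8 m/s² × 7830 m = 2.060×10^8 Pa = 29882 psi
upper-mantle rock: 3390 kg/m³ × 9.8 m/s² × 48970 m = 1.627×10^9 Pa = 2.360×10^5 psi
Total = 1403 + 3365 + 10980 + 29882 + 2.360×10^5 = 2.8159×10^5 psi

282000 psi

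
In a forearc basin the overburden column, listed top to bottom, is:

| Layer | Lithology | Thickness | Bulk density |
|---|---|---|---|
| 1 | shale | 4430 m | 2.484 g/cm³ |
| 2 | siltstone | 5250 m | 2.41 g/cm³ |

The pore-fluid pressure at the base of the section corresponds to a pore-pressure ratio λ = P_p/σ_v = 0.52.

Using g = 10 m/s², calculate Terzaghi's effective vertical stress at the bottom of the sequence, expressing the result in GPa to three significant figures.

0.114 GPa

Overburden (lithostatic) stress σ_v:
shale: 2484 kg/m³ × 10 m/s² × 4430 m = 1.100×10^8 Pa = 110.0 MPa
siltstone: 2410 kg/m³ × 10 m/s² × 5250 m = 1.265×10^8 Pa = 126.5 MPa
Total = 110.0 + 126.5 = 236.57 MPa
Pore pressure P_p = λ·σ_v = 0.52 × 236.6 MPa = 123.0 MPa
Effective stress σ' = σ_v − P_p = 236.6 − 123.0 = 113.55 MPa = 0.11355 GPa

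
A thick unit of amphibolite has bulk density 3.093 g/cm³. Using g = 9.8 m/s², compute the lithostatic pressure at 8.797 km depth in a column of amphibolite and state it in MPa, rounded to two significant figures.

amphibolite: 3093 kg/m³ × 9.8 m/s² × 8797 m = 2.666×10^8 Pa = 266.6 MPa

270 MPa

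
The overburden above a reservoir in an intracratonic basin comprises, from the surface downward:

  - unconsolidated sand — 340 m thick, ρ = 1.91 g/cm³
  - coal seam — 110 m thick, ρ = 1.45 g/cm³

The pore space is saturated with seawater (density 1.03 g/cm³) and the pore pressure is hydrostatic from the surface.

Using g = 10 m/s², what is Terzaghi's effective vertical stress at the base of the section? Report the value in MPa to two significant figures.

3.5 MPa

Overburden (lithostatic) stress σ_v:
unconsolidated sand: 1910 kg/m³ × 10 m/s² × 340 m = 6.494×10^6 Pa = 6.494 MPa
coal seam: 1450 kg/m³ × 10 m/s² × 110 m = 1.595×10^6 Pa = 1.595 MPa
Total = 6.494 + 1.595 = 8.0890 MPa
Pore pressure P_p = 1030 kg/m³ × 10 m/s² × 450 m = 4.635×10^6 Pa = 4.635 MPa
Effective stress σ' = σ_v − P_p = 8.089 − 4.635 = 3.4540 MPa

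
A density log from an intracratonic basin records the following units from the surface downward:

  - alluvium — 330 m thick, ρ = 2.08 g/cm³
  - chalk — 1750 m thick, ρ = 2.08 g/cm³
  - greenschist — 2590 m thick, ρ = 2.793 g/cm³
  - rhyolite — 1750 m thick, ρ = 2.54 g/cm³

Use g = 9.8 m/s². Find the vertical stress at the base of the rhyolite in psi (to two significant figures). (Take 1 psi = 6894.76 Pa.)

23000 psi

alluvium: 2080 kg/m³ × 9.8 m/s² × 330 m = 6.727×10^6 Pa = 975.6 psi
chalk: 2080 kg/m³ × 9.8 m/s² × 1750 m = 3.567×10^7 Pa = 5174 psi
greenschist: 2793 kg/m³ × 9.8 m/s² × 2590 m = 7.089×10^7 Pa = 10282 psi
rhyolite: 2540 kg/m³ × 9.8 m/s² × 1750 m = 4.356×10^7 Pa = 6318 psi
Total = 975.6 + 5174 + 10282 + 6318 = 22749 psi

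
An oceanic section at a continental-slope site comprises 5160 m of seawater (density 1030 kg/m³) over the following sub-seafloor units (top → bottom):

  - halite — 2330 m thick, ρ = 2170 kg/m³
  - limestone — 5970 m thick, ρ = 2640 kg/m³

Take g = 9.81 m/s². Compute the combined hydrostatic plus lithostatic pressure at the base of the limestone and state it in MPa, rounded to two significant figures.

260 MPa

seawater: 1030 kg/m³ × 9.81 m/s² × 5160 m = 5.214×10^7 Pa = 52.14 MPa
halite: 2170 kg/m³ × 9.81 m/s² × 2330 m = 4.960×10^7 Pa = 49.60 MPa
limestone: 2640 kg/m³ × 9.81 m/s² × 5970 m = 1.546×10^8 Pa = 154.6 MPa
Total = 52.14 + 49.60 + 154.6 = 256.35 MPa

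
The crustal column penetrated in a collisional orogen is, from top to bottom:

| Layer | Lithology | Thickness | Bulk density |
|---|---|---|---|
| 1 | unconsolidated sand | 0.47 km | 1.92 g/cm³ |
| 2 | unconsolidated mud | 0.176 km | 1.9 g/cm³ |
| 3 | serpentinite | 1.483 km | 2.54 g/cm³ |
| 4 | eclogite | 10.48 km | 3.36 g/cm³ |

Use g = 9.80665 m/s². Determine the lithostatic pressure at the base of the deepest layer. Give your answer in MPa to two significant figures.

unconsolidated sand: 1920 kg/m³ × 9.80665 m/s² × 470 m = 8.850×10^6 Pa = 8.850 MPa
unconsolidated mud: 1900 kg/m³ × 9.80665 m/s² × 176 m = 3.279×10^6 Pa = 3.279 MPa
serpentinite: 2540 kg/m³ × 9.80665 m/s² × 1483 m = 3.694×10^7 Pa = 36.94 MPa
eclogite: 3360 kg/m³ × 9.80665 m/s² × 10480 m = 3.453×10^8 Pa = 345.3 MPa
Total = 8.850 + 3.279 + 36.94 + 345.3 = 394.39 MPa

390 MPa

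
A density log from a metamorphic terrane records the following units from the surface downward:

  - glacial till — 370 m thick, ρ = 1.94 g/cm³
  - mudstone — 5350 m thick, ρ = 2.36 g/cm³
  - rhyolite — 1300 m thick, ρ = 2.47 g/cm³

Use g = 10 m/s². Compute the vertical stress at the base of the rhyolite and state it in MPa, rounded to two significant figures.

170 MPa

glacial till: 1940 kg/m³ × 10 m/s² × 370 m = 7.178×10^6 Pa = 7.178 MPa
mudstone: 2360 kg/m³ × 10 m/s² × 5350 m = 1.263×10^8 Pa = 126.3 MPa
rhyolite: 2470 kg/m³ × 10 m/s² × 1300 m = 3.211×10^7 Pa = 32.11 MPa
Total = 7.178 + 126.3 + 32.11 = 165.55 MPa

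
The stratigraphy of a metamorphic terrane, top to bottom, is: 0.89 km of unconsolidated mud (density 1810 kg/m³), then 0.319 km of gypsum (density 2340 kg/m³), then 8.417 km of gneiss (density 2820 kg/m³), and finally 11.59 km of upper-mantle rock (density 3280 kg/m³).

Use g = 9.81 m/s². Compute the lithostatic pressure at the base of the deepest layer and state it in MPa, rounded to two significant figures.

630 MPa

unconsolidated mud: 1810 kg/m³ × 9.81 m/s² × 890 m = 1.580×10^7 Pa = 15.80 MPa
gypsum: 2340 kg/m³ × 9.81 m/s² × 319 m = 7.323×10^6 Pa = 7.323 MPa
gneiss: 2820 kg/m³ × 9.81 m/s² × 8417 m = 2.328×10^8 Pa = 232.8 MPa
upper-mantle rock: 3280 kg/m³ × 9.81 m/s² × 11590 m = 3.729×10^8 Pa = 372.9 MPa
Total = 15.80 + 7.323 + 232.8 + 372.9 = 628.90 MPa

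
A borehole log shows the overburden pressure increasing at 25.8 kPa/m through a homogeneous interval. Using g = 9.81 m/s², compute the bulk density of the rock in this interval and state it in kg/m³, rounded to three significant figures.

2630 kg/m³

ρ = (dP/dz)/g = 25.8 kPa/m / 9.81 m/s² = 25800 Pa/m / 9.81 m/s² = 2630.0 kg/m³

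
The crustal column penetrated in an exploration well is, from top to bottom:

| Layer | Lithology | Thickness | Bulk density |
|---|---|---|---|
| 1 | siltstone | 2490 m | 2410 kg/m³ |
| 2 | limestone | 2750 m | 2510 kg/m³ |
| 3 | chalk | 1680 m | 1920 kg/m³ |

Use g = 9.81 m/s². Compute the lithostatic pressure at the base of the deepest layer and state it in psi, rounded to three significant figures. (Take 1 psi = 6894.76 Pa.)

22900 psi

siltstone: 2410 kg/m³ × 9.81 m/s² × 2490 m = 5.887×10^7 Pa = 8538 psi
limestone: 2510 kg/m³ × 9.81 m/s² × 2750 m = 6.771×10^7 Pa = 9821 psi
chalk: 1920 kg/m³ × 9.81 m/s² × 1680 m = 3.164×10^7 Pa = 4589 psi
Total = 8538 + 9821 + 4589 = 22949 psi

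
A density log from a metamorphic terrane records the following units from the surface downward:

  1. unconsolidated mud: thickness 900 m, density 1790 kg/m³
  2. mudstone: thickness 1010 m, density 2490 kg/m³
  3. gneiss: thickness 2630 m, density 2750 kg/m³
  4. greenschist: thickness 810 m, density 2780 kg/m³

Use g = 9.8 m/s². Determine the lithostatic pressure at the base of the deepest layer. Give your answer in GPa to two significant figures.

unconsolidated mud: 1790 kg/m³ × 9.8 m/s² × 900 m = 1.579×10^7 Pa = 0.01579 GPa
mudstone: 2490 kg/m³ × 9.8 m/s² × 1010 m = 2.465×10^7 Pa = 0.02465 GPa
gneiss: 2750 kg/m³ × 9.8 m/s² × 2630 m = 7.088×10^7 Pa = 0.07088 GPa
greenschist: 2780 kg/m³ × 9.8 m/s² × 810 m = 2.207×10^7 Pa = 0.02207 GPa
Total = 0.01579 + 0.02465 + 0.07088 + 0.02207 = 0.13338 GPa

0.13 GPa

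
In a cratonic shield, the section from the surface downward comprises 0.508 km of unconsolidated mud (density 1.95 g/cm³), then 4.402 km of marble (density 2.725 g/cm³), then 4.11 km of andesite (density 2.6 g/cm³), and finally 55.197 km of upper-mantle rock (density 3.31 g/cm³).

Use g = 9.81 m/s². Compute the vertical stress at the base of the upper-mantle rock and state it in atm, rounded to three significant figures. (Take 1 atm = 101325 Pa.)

unconsolidated mud: 1950 kg/m³ × 9.81 m/s² × 508 m = 9.718×10^6 Pa = 95.91 atm
marble: 2725 kg/m³ × 9.81 m/s² × 4402 m = 1.177×10^8 Pa = 1161 atm
andesite: 2600 kg/m³ × 9.81 m/s² × 4110 m = 1.048×10^8 Pa = 1035 atm
upper-mantle rock: 3310 kg/m³ × 9.81 m/s² × 55197 m = 1.792×10^9 Pa = 17689 atm
Total = 95.91 + 1161 + 1035 + 17689 = 19981 atm

20000 atm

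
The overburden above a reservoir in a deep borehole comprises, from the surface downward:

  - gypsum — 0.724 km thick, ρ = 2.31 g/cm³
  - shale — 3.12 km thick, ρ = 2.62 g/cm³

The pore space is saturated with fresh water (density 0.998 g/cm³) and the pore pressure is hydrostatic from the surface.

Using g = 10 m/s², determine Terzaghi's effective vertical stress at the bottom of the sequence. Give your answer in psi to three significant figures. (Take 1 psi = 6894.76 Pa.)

Overburden (lithostatic) stress σ_v:
gypsum: 2310 kg/m³ × 10 m/s² × 724 m = 1.672×10^7 Pa = 16.72 MPa
shale: 2620 kg/m³ × 10 m/s² × 3120 m = 8.174×10^7 Pa = 81.74 MPa
Total = 16.72 + 81.74 = 98.468 MPa
Pore pressure P_p = 998 kg/m³ × 10 m/s² × 3844 m = 3.836×10^7 Pa = 38.36 MPa
Effective stress σ' = σ_v − P_p = 98.47 − 38.36 = 60.105 MPa = 8717.5 psi

8720 psi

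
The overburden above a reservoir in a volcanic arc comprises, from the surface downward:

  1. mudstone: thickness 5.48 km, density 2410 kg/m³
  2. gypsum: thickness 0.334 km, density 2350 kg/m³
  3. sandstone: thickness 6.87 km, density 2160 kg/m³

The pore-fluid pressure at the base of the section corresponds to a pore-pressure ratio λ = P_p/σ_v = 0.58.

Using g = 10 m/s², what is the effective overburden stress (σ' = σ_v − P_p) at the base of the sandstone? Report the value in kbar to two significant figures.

1.2 kbar

Overburden (lithostatic) stress σ_v:
mudstone: 2410 kg/m³ × 10 m/s² × 5480 m = 1.321×10^8 Pa = 132.1 MPa
gypsum: 2350 kg/m³ × 10 m/s² × 334 m = 7.849×10^6 Pa = 7.849 MPa
sandstone: 2160 kg/m³ × 10 m/s² × 6870 m = 1.484×10^8 Pa = 148.4 MPa
Total = 132.1 + 7.849 + 148.4 = 288.31 MPa
Pore pressure P_p = λ·σ_v = 0.58 × 288.3 MPa = 167.2 MPa
Effective stress σ' = σ_v − P_p = 288.3 − 167.2 = 121.09 MPa = 1.2109 kbar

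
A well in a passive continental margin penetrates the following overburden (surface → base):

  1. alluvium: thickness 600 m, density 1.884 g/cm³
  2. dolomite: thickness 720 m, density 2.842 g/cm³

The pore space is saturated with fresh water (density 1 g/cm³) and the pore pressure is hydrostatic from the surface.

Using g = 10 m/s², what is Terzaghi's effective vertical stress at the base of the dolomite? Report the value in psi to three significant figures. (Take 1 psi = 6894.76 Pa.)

2690 psi

Overburden (lithostatic) stress σ_v:
alluvium: 1884 kg/m³ × 10 m/s² × 600 m = 1.130×10^7 Pa = 11.30 MPa
dolomite: 2842 kg/m³ × 10 m/s² × 720 m = 2.046×10^7 Pa = 20.46 MPa
Total = 11.30 + 20.46 = 31.766 MPa
Pore pressure P_p = 1000 kg/m³ × 10 m/s² × 1320 m = 1.320×10^7 Pa = 13.20 MPa
Effective stress σ' = σ_v − P_p = 31.77 − 13.20 = 18.566 MPa = 2692.8 psi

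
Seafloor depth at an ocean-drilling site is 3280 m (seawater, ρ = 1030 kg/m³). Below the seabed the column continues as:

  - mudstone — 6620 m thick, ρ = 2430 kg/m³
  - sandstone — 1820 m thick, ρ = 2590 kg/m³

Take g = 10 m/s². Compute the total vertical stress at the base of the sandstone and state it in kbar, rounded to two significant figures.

seawater: 1030 kg/m³ × 10 m/s² × 3280 m = 3.378×10^7 Pa = 0.3378 kbar
mudstone: 2430 kg/m³ × 10 m/s² × 6620 m = 1.609×10^8 Pa = 1.609 kbar
sandstone: 2590 kg/m³ × 10 m/s² × 1820 m = 4.714×10^7 Pa = 0.4714 kbar
Total = 0.3378 + 1.609 + 0.4714 = 2.4179 kbar

2.4 kbar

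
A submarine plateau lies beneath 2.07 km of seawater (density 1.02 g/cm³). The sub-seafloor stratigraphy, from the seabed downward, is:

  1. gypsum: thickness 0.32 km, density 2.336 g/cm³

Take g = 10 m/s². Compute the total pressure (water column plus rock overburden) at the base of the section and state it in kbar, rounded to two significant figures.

seawater: 1020 kg/m³ × 10 m/s² × 2070 m = 2.111×10^7 Pa = 0.2111 kbar
gypsum: 2336 kg/m³ × 10 m/s² × 320 m = 7.475×10^6 Pa = 0.07475 kbar
Total = 0.2111 + 0.07475 = 0.28589 kbar

0.29 kbar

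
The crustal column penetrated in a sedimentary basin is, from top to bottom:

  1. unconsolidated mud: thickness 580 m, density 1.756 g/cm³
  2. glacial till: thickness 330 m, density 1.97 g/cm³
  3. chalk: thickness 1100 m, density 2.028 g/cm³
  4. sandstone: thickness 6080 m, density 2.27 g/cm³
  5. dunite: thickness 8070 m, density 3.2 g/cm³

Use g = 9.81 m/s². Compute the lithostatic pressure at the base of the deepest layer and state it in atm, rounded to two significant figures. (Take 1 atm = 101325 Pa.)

4200 atm

unconsolidated mud: 1756 kg/m³ × 9.81 m/s² × 580 m = 9.991×10^6 Pa = 98.61 atm
glacial till: 1970 kg/m³ × 9.81 m/s² × 330 m = 6.377×10^6 Pa = 62.94 atm
chalk: 2028 kg/m³ × 9.81 m/s² × 1100 m = 2.188×10^7 Pa = 216.0 atm
sandstone: 2270 kg/m³ × 9.81 m/s² × 6080 m = 1.354×10^8 Pa = 1336 atm
dunite: 3200 kg/m³ × 9.81 m/s² × 8070 m = 2.533×10^8 Pa = 2500 atm
Total = 98.61 + 62.94 + 216.0 + 1336 + 2500 = 4214.0 atm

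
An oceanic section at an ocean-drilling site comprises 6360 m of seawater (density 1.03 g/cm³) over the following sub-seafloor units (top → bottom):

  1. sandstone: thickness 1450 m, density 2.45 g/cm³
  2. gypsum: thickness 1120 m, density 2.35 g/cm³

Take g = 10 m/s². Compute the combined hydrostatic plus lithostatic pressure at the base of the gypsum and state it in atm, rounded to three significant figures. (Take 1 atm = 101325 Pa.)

seawater: 1030 kg/m³ × 10 m/s² × 6360 m = 6.551×10^7 Pa = 646.5 atm
sandstone: 2450 kg/m³ × 10 m/s² × 1450 m = 3.553×10^7 Pa = 350.6 atm
gypsum: 2350 kg/m³ × 10 m/s² × 1120 m = 2.632×10^7 Pa = 259.8 atm
Total = 646.5 + 350.6 + 259.8 = 1256.9 atm

1260 atm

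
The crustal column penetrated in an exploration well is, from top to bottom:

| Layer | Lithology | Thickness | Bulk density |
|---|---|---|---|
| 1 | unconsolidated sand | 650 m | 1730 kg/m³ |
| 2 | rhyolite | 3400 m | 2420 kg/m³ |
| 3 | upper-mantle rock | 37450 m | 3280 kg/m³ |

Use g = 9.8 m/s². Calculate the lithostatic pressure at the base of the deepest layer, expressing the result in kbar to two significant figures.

13 kbar

unconsolidated sand: 1730 kg/m³ × 9.8 m/s² × 650 m = 1.102×10^7 Pa = 0.1102 kbar
rhyolite: 2420 kg/m³ × 9.8 m/s² × 3400 m = 8.063×10^7 Pa = 0.8063 kbar
upper-mantle rock: 3280 kg/m³ × 9.8 m/s² × 37450 m = 1.204×10^9 Pa = 12.04 kbar
Total = 0.1102 + 0.8063 + 12.04 = 12.954 kbar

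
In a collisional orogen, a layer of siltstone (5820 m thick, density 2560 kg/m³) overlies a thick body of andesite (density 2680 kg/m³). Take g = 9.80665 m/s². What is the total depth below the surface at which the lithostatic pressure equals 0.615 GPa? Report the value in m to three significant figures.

23700 m

Pressure at base of upper layers: 2560×9.80665×5820 = 1.461×10^8 Pa = 0.1461 GPa
Remaining pressure to be supplied by andesite: 6.150×10^8 − 1.461×10^8 = 4.689×10^8 Pa
Additional depth in andesite = 4.689×10^8 Pa / (2680 kg/m³ × 9.80665 m/s²) = 17841 m
Total depth = 5820 m + 17841 m = 23661 m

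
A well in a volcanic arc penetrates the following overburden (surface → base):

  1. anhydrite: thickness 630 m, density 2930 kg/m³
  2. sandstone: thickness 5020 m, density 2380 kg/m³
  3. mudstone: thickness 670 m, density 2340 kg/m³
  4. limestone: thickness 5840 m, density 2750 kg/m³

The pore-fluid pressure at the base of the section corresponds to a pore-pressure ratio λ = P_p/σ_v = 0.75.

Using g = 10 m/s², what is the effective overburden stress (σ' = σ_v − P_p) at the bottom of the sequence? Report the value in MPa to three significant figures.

78.6 MPa

Overburden (lithostatic) stress σ_v:
anhydrite: 2930 kg/m³ × 10 m/s² × 630 m = 1.846×10^7 Pa = 18.46 MPa
sandstone: 2380 kg/m³ × 10 m/s² × 5020 m = 1.195×10^8 Pa = 119.5 MPa
mudstone: 2340 kg/m³ × 10 m/s² × 670 m = 1.568×10^7 Pa = 15.68 MPa
limestone: 2750 kg/m³ × 10 m/s² × 5840 m = 1.606×10^8 Pa = 160.6 MPa
Total = 18.46 + 119.5 + 15.68 + 160.6 = 314.21 MPa
Pore pressure P_p = λ·σ_v = 0.75 × 314.2 MPa = 235.7 MPa
Effective stress σ' = σ_v − P_p = 314.2 − 235.7 = 78.553 MPa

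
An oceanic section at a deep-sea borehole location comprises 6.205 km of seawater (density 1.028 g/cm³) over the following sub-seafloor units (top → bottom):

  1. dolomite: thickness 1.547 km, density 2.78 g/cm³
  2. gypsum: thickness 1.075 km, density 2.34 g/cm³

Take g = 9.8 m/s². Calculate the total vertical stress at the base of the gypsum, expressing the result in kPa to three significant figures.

seawater: 1028 kg/m³ × 9.8 m/s² × 6205 m = 6.251×10^7 Pa = 62512 kPa
dolomite: 2780 kg/m³ × 9.8 m/s² × 1547 m = 4.215×10^7 Pa = 42146 kPa
gypsum: 2340 kg/m³ × 9.8 m/s² × 1075 m = 2.465×10^7 Pa = 24652 kPa
Total = 62512 + 42146 + 24652 = 1.2931×10^5 kPa

129000 kPa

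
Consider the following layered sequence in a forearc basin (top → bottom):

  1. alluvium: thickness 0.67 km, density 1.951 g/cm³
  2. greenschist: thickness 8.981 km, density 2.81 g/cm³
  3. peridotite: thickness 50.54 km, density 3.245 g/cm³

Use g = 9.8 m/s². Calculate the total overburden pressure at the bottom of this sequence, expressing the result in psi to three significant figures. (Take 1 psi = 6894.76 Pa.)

271000 psi

alluvium: 1951 kg/m³ × 9.8 m/s² × 670 m = 1.281×10^7 Pa = 1858 psi
greenschist: 2810 kg/m³ × 9.8 m/s² × 8981 m = 2.473×10^8 Pa = 35871 psi
peridotite: 3245 kg/m³ × 9.8 m/s² × 50540 m = 1.607×10^9 Pa = 2.331×10^5 psi
Total = 1858 + 35871 + 2.331×10^5 = 2.7084×10^5 psi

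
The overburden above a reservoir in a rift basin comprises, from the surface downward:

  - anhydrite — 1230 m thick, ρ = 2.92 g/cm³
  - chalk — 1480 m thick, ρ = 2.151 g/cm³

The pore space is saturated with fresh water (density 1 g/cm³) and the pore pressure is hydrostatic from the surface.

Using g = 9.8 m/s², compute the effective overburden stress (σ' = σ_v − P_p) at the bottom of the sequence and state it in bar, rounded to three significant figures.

Overburden (lithostatic) stress σ_v:
anhydrite: 2920 kg/m³ × 9.8 m/s² × 1230 m = 3.520×10^7 Pa = 35.20 MPa
chalk: 2151 kg/m³ × 9.8 m/s² × 1480 m = 3.120×10^7 Pa = 31.20 MPa
Total = 35.20 + 31.20 = 66.396 MPa
Pore pressure P_p = 1000 kg/m³ × 9.8 m/s² × 2710 m = 2.656×10^7 Pa = 26.56 MPa
Effective stress σ' = σ_v − P_p = 66.40 − 26.56 = 39.838 MPa = 398.38 bar

398 bar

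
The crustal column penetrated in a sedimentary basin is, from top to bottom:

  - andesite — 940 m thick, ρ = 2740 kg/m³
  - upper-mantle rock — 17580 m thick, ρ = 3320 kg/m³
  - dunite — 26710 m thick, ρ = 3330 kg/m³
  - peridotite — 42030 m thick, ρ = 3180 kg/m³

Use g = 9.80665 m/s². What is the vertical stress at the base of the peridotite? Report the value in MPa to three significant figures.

2780 MPa

andesite: 2740 kg/m³ × 9.80665 m/s² × 940 m = 2.526×10^7 Pa = 25.26 MPa
upper-mantle rock: 3320 kg/m³ × 9.80665 m/s² × 17580 m = 5.724×10^8 Pa = 572.4 MPa
dunite: 3330 kg/m³ × 9.80665 m/s² × 26710 m = 8.722×10^8 Pa = 872.2 MPa
peridotite: 3180 kg/m³ × 9.80665 m/s² × 42030 m = 1.311×10^9 Pa = 1311 MPa
Total = 25.26 + 572.4 + 872.2 + 1311 = 2780.6 MPa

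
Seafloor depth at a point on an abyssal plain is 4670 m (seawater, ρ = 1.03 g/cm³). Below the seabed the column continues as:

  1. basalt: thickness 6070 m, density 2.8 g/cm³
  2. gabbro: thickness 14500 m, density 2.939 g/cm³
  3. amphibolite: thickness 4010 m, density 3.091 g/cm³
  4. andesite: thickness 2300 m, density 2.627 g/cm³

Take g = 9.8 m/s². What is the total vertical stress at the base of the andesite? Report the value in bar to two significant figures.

seawater: 1030 kg/m³ × 9.8 m/s² × 4670 m = 4.714×10^7 Pa = 471.4 bar
basalt: 2800 kg/m³ × 9.8 m/s² × 6070 m = 1.666×10^8 Pa = 1666 bar
gabbro: 2939 kg/m³ × 9.8 m/s² × 14500 m = 4.176×10^8 Pa = 4176 bar
amphibolite: 3091 kg/m³ × 9.8 m/s² × 4010 m = 1.215×10^8 Pa = 1215 bar
andesite: 2627 kg/m³ × 9.8 m/s² × 2300 m = 5.921×10^7 Pa = 592.1 bar
Total = 471.4 + 1666 + 4176 + 1215 + 592.1 = 8120.1 bar

8100 bar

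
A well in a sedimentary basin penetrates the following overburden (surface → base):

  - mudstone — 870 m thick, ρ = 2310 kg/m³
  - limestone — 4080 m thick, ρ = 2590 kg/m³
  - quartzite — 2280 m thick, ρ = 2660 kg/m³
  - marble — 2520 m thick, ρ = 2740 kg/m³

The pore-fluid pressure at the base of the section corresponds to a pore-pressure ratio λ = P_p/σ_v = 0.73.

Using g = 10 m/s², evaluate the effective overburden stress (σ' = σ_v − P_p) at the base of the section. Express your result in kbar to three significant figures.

0.690 kbar

Overburden (lithostatic) stress σ_v:
mudstone: 2310 kg/m³ × 10 m/s² × 870 m = 2.010×10^7 Pa = 20.10 MPa
limestone: 2590 kg/m³ × 10 m/s² × 4080 m = 1.057×10^8 Pa = 105.7 MPa
quartzite: 2660 kg/m³ × 10 m/s² × 2280 m = 6.065×10^7 Pa = 60.65 MPa
marble: 2740 kg/m³ × 10 m/s² × 2520 m = 6.905×10^7 Pa = 69.05 MPa
Total = 20.10 + 105.7 + 60.65 + 69.05 = 255.47 MPa
Pore pressure P_p = λ·σ_v = 0.73 × 255.5 MPa = 186.5 MPa
Effective stress σ' = σ_v − P_p = 255.5 − 186.5 = 68.976 MPa = 0.68976 kbar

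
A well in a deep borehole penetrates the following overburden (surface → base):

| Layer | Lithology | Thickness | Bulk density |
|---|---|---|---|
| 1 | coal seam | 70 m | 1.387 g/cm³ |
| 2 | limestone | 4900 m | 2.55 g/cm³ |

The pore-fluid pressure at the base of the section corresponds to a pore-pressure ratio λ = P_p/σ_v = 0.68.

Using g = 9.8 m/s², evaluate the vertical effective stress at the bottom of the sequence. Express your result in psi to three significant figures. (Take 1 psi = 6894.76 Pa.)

Overburden (lithostatic) stress σ_v:
coal seam: 1387 kg/m³ × 9.8 m/s² × 70 m = 9.515×10^5 Pa = 0.9515 MPa
limestone: 2550 kg/m³ × 9.8 m/s² × 4900 m = 1.225×10^8 Pa = 122.5 MPa
Total = 0.9515 + 122.5 = 123.40 MPa
Pore pressure P_p = λ·σ_v = 0.68 × 123.4 MPa = 83.91 MPa
Effective stress σ' = σ_v − P_p = 123.4 − 83.91 = 39.489 MPa = 5727.4 psi

5730 psi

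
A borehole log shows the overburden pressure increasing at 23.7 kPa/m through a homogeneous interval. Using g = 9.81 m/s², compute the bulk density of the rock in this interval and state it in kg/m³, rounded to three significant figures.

2420 kg/m³

ρ = (dP/dz)/g = 23.7 kPa/m / 9.81 m/s² = 23700 Pa/m / 9.81 m/s² = 2415.9 kg/m³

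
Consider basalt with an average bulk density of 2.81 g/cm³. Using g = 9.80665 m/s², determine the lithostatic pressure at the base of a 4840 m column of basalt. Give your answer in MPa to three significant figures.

basalt: 2810 kg/m³ × 9.80665 m/s² × 4840 m = 1.334×10^8 Pa = 133.4 MPa

133 MPa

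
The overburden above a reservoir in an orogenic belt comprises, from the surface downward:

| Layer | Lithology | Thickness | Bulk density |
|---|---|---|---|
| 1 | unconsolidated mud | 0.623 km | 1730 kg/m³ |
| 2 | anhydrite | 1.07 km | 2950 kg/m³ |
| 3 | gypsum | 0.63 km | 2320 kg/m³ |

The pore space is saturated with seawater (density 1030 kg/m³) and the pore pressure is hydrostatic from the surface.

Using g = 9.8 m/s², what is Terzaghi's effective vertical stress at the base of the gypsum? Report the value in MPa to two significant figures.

32 MPa

Overburden (lithostatic) stress σ_v:
unconsolidated mud: 1730 kg/m³ × 9.8 m/s² × 623 m = 1.056×10^7 Pa = 10.56 MPa
anhydrite: 2950 kg/m³ × 9.8 m/s² × 1070 m = 3.093×10^7 Pa = 30.93 MPa
gypsum: 2320 kg/m³ × 9.8 m/s² × 630 m = 1.432×10^7 Pa = 14.32 MPa
Total = 10.56 + 30.93 + 14.32 = 55.820 MPa
Pore pressure P_p = 1030 kg/m³ × 9.8 m/s² × 2323 m = 2.345×10^7 Pa = 23.45 MPa
Effective stress σ' = σ_v − P_p = 55.82 − 23.45 = 32.371 MPa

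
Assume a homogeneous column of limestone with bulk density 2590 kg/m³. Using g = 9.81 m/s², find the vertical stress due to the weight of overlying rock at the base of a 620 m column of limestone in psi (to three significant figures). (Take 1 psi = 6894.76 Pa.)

limestone: 2590 kg/m³ × 9.81 m/s² × 620 m = 1.575×10^7 Pa = 2285 psi

2280 psi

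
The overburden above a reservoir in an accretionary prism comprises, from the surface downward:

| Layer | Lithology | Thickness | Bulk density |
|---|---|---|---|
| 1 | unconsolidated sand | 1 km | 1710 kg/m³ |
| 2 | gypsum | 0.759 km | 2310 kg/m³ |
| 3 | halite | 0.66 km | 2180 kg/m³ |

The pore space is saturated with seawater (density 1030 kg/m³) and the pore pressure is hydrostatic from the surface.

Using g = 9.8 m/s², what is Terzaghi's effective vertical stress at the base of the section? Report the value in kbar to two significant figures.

0.24 kbar

Overburden (lithostatic) stress σ_v:
unconsolidated sand: 1710 kg/m³ × 9.8 m/s² × 1000 m = 1.676×10^7 Pa = 16.76 MPa
gypsum: 2310 kg/m³ × 9.8 m/s² × 759 m = 1.718×10^7 Pa = 17.18 MPa
halite: 2180 kg/m³ × 9.8 m/s² × 660 m = 1.410×10^7 Pa = 14.10 MPa
Total = 16.76 + 17.18 + 14.10 = 48.040 MPa
Pore pressure P_p = 1030 kg/m³ × 9.8 m/s² × 2419 m = 2.442×10^7 Pa = 24.42 MPa
Effective stress σ' = σ_v − P_p = 48.04 − 24.42 = 23.623 MPa = 0.23623 kbar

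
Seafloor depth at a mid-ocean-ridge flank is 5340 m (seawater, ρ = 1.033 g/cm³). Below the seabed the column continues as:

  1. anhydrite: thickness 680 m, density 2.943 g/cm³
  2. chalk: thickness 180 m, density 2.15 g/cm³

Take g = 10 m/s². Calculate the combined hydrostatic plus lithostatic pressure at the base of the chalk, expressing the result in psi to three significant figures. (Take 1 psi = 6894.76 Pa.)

11500 psi

seawater: 1033 kg/m³ × 10 m/s² × 5340 m = 5.516×10^7 Pa = 8001 psi
anhydrite: 2943 kg/m³ × 10 m/s² × 680 m = 2.001×10^7 Pa = 2903 psi
chalk: 2150 kg/m³ × 10 m/s² × 180 m = 3.870×10^6 Pa = 561.3 psi
Total = 8001 + 2903 + 561.3 = 11464 psi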